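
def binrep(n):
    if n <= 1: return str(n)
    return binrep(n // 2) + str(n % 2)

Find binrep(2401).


binrep(2401) = binrep(1200) + '1'
binrep(1200) = binrep(600) + '0'
binrep(600) = binrep(300) + '0'
binrep(300) = binrep(150) + '0'
binrep(150) = binrep(75) + '0'
binrep(75) = binrep(37) + '1'
binrep(37) = binrep(18) + '1'
binrep(18) = binrep(9) + '0'
binrep(9) = binrep(4) + '1'
binrep(4) = binrep(2) + '0'
binrep(2) = binrep(1) + '0'
binrep(1) = '1'  (base case)
Concatenating: '1' + '0' + '0' + '1' + '0' + '1' + '1' + '0' + '0' + '0' + '0' + '1' = '100101100001'

100101100001


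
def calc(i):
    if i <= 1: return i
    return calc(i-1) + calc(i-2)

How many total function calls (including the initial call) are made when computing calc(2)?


Let C(n) = total calls for calc(n)
C(0) = 1, C(1) = 1
C(2) = 1 + C(1) + C(0) = 1 + 1 + 1 = 3

3


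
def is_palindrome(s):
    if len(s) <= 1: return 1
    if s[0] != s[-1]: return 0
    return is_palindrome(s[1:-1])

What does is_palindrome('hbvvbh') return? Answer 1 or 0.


is_palindrome('hbvvbh'): s[0]='h' == s[-1]='h' -> check is_palindrome('bvvb')
is_palindrome('bvvb'): s[0]='b' == s[-1]='b' -> check is_palindrome('vv')
is_palindrome('vv'): s[0]='v' == s[-1]='v' -> check is_palindrome('')
is_palindrome(''): len <= 1 -> return 1  (base case)
Result: 1 (palindrome)

1


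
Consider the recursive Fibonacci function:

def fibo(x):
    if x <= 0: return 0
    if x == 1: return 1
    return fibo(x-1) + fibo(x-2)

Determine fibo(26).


Computing fibo(26) bottom-up:
fibo(0) = 0
fibo(1) = 1
fibo(2) = fibo(1) + fibo(0) = 1 + 0 = 1
fibo(3) = fibo(2) + fibo(1) = 1 + 1 = 2
fibo(4) = fibo(3) + fibo(2) = 2 + 1 = 3
fibo(5) = fibo(4) + fibo(3) = 3 + 2 = 5
fibo(6) = fibo(5) + fibo(4) = 5 + 3 = 8
fibo(7) = fibo(6) + fibo(5) = 8 + 5 = 13
fibo(8) = fibo(7) + fibo(6) = 13 + 8 = 21
fibo(9) = fibo(8) + fibo(7) = 21 + 13 = 34
fibo(10) = fibo(9) + fibo(8) = 34 + 21 = 55
fibo(11) = fibo(10) + fibo(9) = 55 + 34 = 89
fibo(12) = fibo(11) + fibo(10) = 89 + 55 = 144
fibo(13) = fibo(12) + fibo(11) = 144 + 89 = 233
fibo(14) = fibo(13) + fibo(12) = 233 + 144 = 377
fibo(15) = fibo(14) + fibo(13) = 377 + 233 = 610
fibo(16) = fibo(15) + fibo(14) = 610 + 377 = 987
fibo(17) = fibo(16) + fibo(15) = 987 + 610 = 1597
fibo(18) = fibo(17) + fibo(16) = 1597 + 987 = 2584
fibo(19) = fibo(18) + fibo(17) = 2584 + 1597 = 4181
fibo(20) = fibo(19) + fibo(18) = 4181 + 2584 = 6765
fibo(21) = fibo(20) + fibo(19) = 6765 + 4181 = 10946
fibo(22) = fibo(21) + fibo(20) = 10946 + 6765 = 17711
fibo(23) = fibo(22) + fibo(21) = 17711 + 10946 = 28657
fibo(24) = fibo(23) + fibo(22) = 28657 + 17711 = 46368
fibo(25) = fibo(24) + fibo(23) = 46368 + 28657 = 75025
fibo(26) = fibo(25) + fibo(24) = 75025 + 46368 = 121393

121393


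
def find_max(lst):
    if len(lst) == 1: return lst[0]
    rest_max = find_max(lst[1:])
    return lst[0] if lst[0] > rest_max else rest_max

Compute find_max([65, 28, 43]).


find_max([65, 28, 43]): compare 65 with find_max([28, 43])
find_max([28, 43]): compare 28 with find_max([43])
find_max([43]) = 43  (base case)
Compare 28 with 43 -> 43
Compare 65 with 43 -> 65

65


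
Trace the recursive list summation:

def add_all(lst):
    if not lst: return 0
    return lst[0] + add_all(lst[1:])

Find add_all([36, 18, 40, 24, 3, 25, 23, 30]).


add_all([36, 18, 40, 24, 3, 25, 23, 30]) = 36 + add_all([18, 40, 24, 3, 25, 23, 30])
add_all([18, 40, 24, 3, 25, 23, 30]) = 18 + add_all([40, 24, 3, 25, 23, 30])
add_all([40, 24, 3, 25, 23, 30]) = 40 + add_all([24, 3, 25, 23, 30])
add_all([24, 3, 25, 23, 30]) = 24 + add_all([3, 25, 23, 30])
add_all([3, 25, 23, 30]) = 3 + add_all([25, 23, 30])
add_all([25, 23, 30]) = 25 + add_all([23, 30])
add_all([23, 30]) = 23 + add_all([30])
add_all([30]) = 30 + add_all([])
add_all([]) = 0  (base case)
Total: 36 + 18 + 40 + 24 + 3 + 25 + 23 + 30 + 0 = 199

199


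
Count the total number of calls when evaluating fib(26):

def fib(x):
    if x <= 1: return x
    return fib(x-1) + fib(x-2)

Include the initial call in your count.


Let C(n) = total calls for fib(n)
C(0) = 1, C(1) = 1
C(2) = 1 + C(1) + C(0) = 1 + 1 + 1 = 3
C(3) = 1 + C(2) + C(1) = 1 + 3 + 1 = 5
C(4) = 1 + C(3) + C(2) = 1 + 5 + 3 = 9
C(5) = 1 + C(4) + C(3) = 1 + 9 + 5 = 15
C(6) = 1 + C(5) + C(4) = 1 + 15 + 9 = 25
C(7) = 1 + C(6) + C(5) = 1 + 25 + 15 = 41
C(8) = 1 + C(7) + C(6) = 1 + 41 + 25 = 67
C(9) = 1 + C(8) + C(7) = 1 + 67 + 41 = 109
C(10) = 1 + C(9) + C(8) = 1 + 109 + 67 = 177
C(11) = 1 + C(10) + C(9) = 1 + 177 + 109 = 287
C(12) = 1 + C(11) + C(10) = 1 + 287 + 177 = 465
C(13) = 1 + C(12) + C(11) = 1 + 465 + 287 = 753
C(14) = 1 + C(13) + C(12) = 1 + 753 + 465 = 1219
C(15) = 1 + C(14) + C(13) = 1 + 1219 + 753 = 1973
C(16) = 1 + C(15) + C(14) = 1 + 1973 + 1219 = 3193
C(17) = 1 + C(16) + C(15) = 1 + 3193 + 1973 = 5167
C(18) = 1 + C(17) + C(16) = 1 + 5167 + 3193 = 8361
C(19) = 1 + C(18) + C(17) = 1 + 8361 + 5167 = 13529
C(20) = 1 + C(19) + C(18) = 1 + 13529 + 8361 = 21891
C(21) = 1 + C(20) + C(19) = 1 + 21891 + 13529 = 35421
C(22) = 1 + C(21) + C(20) = 1 + 35421 + 21891 = 57313
C(23) = 1 + C(22) + C(21) = 1 + 57313 + 35421 = 92735
C(24) = 1 + C(23) + C(22) = 1 + 92735 + 57313 = 150049
C(25) = 1 + C(24) + C(23) = 1 + 150049 + 92735 = 242785
C(26) = 1 + C(25) + C(24) = 1 + 242785 + 150049 = 392835

392835


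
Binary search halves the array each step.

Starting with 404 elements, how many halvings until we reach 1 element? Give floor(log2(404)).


404 / 2 = 202
202 / 2 = 101
101 / 2 = 50
50 / 2 = 25
25 / 2 = 12
12 / 2 = 6
6 / 2 = 3
3 / 2 = 1
Reached 1 after 8 halvings

8


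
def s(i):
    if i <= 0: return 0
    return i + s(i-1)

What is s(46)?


s(46)
= 46 + 45 + 44 + 43 + 42 + 41 + 40 + 39 + 38 + 37 + 36 + 35 + 34 + 33 + 32 + 31 + 30 + 29 + 28 + 27 + 26 + 25 + 24 + 23 + 22 + 21 + 20 + 19 + 18 + 17 + 16 + 15 + 14 + 13 + 12 + 11 + 10 + 9 + 8 + 7 + 6 + 5 + 4 + 3 + 2 + 1 + s(0)
= 46 + 45 + 44 + 43 + 42 + 41 + 40 + 39 + 38 + 37 + 36 + 35 + 34 + 33 + 32 + 31 + 30 + 29 + 28 + 27 + 26 + 25 + 24 + 23 + 22 + 21 + 20 + 19 + 18 + 17 + 16 + 15 + 14 + 13 + 12 + 11 + 10 + 9 + 8 + 7 + 6 + 5 + 4 + 3 + 2 + 1 + 0
= 1081

1081


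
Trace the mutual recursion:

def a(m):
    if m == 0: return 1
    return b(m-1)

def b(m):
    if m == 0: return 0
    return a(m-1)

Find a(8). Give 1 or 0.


a(8) = b(7)
b(7) = a(6)
a(6) = b(5)
b(5) = a(4)
a(4) = b(3)
b(3) = a(2)
a(2) = b(1)
b(1) = a(0)
a(0) = 1  (base case)
Result: 1

1


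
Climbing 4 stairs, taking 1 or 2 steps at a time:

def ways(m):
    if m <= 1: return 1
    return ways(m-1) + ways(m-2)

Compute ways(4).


Building up from base cases:
ways(0) = 1
ways(1) = 1
ways(2) = ways(1) + ways(0) = 1 + 1 = 2
ways(3) = ways(2) + ways(1) = 2 + 1 = 3
ways(4) = ways(3) + ways(2) = 3 + 2 = 5

5


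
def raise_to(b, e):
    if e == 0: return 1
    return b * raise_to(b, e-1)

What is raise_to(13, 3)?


raise_to(13, 3)
= 13 * raise_to(13, 2)
= 13 * 13 * raise_to(13, 1)
= 13 * 13 * 13 * raise_to(13, 0)
= 13 * 13 * 13 * 1
= 2197

2197


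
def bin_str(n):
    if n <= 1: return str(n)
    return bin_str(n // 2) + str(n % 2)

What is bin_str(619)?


bin_str(619) = bin_str(309) + '1'
bin_str(309) = bin_str(154) + '1'
bin_str(154) = bin_str(77) + '0'
bin_str(77) = bin_str(38) + '1'
bin_str(38) = bin_str(19) + '0'
bin_str(19) = bin_str(9) + '1'
bin_str(9) = bin_str(4) + '1'
bin_str(4) = bin_str(2) + '0'
bin_str(2) = bin_str(1) + '0'
bin_str(1) = '1'  (base case)
Concatenating: '1' + '0' + '0' + '1' + '1' + '0' + '1' + '0' + '1' + '1' = '1001101011'

1001101011


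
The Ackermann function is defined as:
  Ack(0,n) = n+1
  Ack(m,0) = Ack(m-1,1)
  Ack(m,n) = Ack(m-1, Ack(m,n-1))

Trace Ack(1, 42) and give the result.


Ack(1, 42) = Ack(0, Ack(1, 41))
  Ack(1, 41) = Ack(0, Ack(1, 40))
    Ack(1, 40) = Ack(0, Ack(1, 39))
      Ack(1, 39) = Ack(0, Ack(1, 38))
        Ack(1, 38) = Ack(0, Ack(1, 37))
          Ack(1, 37) = Ack(0, Ack(1, 36))
          Ack(1, 36) = Ack(0, Ack(1, 35))
          Ack(1, 35) = Ack(0, Ack(1, 34))
          Ack(1, 34) = Ack(0, Ack(1, 33))
          Ack(1, 33) = Ack(0, Ack(1, 32))
          Ack(1, 32) = Ack(0, Ack(1, 31))
          Ack(1, 31) = Ack(0, Ack(1, 30))
          Ack(1, 30) = Ack(0, Ack(1, 29))
          Ack(1, 29) = Ack(0, Ack(1, 28))
          Ack(1, 28) = Ack(0, Ack(1, 27))
          Ack(1, 27) = Ack(0, Ack(1, 26))
          Ack(1, 26) = Ack(0, Ack(1, 25))
          Ack(1, 25) = Ack(0, Ack(1, 24))
          Ack(1, 24) = Ack(0, Ack(1, 23))
          Ack(1, 23) = Ack(0, Ack(1, 22))
          Ack(1, 22) = Ack(0, Ack(1, 21))
          Ack(1, 21) = Ack(0, Ack(1, 20))
          Ack(1, 20) = Ack(0, Ack(1, 19))
          Ack(1, 19) = Ack(0, Ack(1, 18))
          Ack(1, 18) = Ack(0, Ack(1, 17))
... (trace truncated)
Result: Ack(1, 42) = 44

44


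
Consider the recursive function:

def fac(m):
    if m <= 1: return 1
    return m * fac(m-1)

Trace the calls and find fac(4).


fac(4)
= 4 * fac(3)
= 4 * 3 * fac(2)
= 4 * 3 * 2 * fac(1)
= 4 * 3 * 2 * 1
= 24

24


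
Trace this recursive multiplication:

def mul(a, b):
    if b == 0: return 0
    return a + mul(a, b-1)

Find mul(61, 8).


mul(61, 8) = 61 + mul(61, 7)
mul(61, 7) = 61 + mul(61, 6)
mul(61, 6) = 61 + mul(61, 5)
mul(61, 5) = 61 + mul(61, 4)
mul(61, 4) = 61 + mul(61, 3)
mul(61, 3) = 61 + mul(61, 2)
mul(61, 2) = 61 + mul(61, 1)
mul(61, 1) = 61 + mul(61, 0)
mul(61, 0) = 0  (base case)
Total: 61 + 61 + 61 + 61 + 61 + 61 + 61 + 61 + 0 = 488

488


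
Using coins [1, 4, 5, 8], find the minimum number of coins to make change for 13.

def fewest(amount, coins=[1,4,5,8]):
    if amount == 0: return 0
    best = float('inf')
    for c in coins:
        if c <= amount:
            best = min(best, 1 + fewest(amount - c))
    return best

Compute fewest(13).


Building up with DP:
fewest(0) = 0
fewest(1) = min(1+fewest(0)=1+0=1) = 1
fewest(2) = min(1+fewest(1)=1+1=2) = 2
fewest(3) = min(1+fewest(2)=1+2=3) = 3
fewest(4) = min(1+fewest(3)=1+3=4, 1+fewest(0)=1+0=1) = 1
fewest(5) = min(1+fewest(4)=1+1=2, 1+fewest(1)=1+1=2, 1+fewest(0)=1+0=1) = 1
fewest(6) = min(1+fewest(5)=1+1=2, 1+fewest(2)=1+2=3, 1+fewest(1)=1+1=2) = 2
fewest(7) = min(1+fewest(6)=1+2=3, 1+fewest(3)=1+3=4, 1+fewest(2)=1+2=3) = 3
fewest(8) = min(1+fewest(7)=1+3=4, 1+fewest(4)=1+1=2, 1+fewest(3)=1+3=4, 1+fewest(0)=1+0=1) = 1
fewest(9) = min(1+fewest(8)=1+1=2, 1+fewest(5)=1+1=2, 1+fewest(4)=1+1=2, 1+fewest(1)=1+1=2) = 2
fewest(10) = min(1+fewest(9)=1+2=3, 1+fewest(6)=1+2=3, 1+fewest(5)=1+1=2, 1+fewest(2)=1+2=3) = 2
fewest(11) = min(1+fewest(10)=1+2=3, 1+fewest(7)=1+3=4, 1+fewest(6)=1+2=3, 1+fewest(3)=1+3=4) = 3
fewest(12) = min(1+fewest(11)=1+3=4, 1+fewest(8)=1+1=2, 1+fewest(7)=1+3=4, 1+fewest(4)=1+1=2) = 2
fewest(13) = min(1+fewest(12)=1+2=3, 1+fewest(9)=1+2=3, 1+fewest(8)=1+1=2, 1+fewest(5)=1+1=2) = 2

2


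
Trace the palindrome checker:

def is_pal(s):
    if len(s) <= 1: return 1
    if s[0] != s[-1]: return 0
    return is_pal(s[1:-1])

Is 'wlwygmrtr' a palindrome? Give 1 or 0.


is_pal('wlwygmrtr'): s[0]='w' != s[-1]='r' -> return 0
Result: 0 (not a palindrome)

0


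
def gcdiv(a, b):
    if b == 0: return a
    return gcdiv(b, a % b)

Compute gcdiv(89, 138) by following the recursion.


gcdiv(89, 138) = gcdiv(138, 89)
gcdiv(138, 89) = gcdiv(89, 49)
gcdiv(89, 49) = gcdiv(49, 40)
gcdiv(49, 40) = gcdiv(40, 9)
gcdiv(40, 9) = gcdiv(9, 4)
gcdiv(9, 4) = gcdiv(4, 1)
gcdiv(4, 1) = gcdiv(1, 0)
gcdiv(1, 0) = 1  (base case)

1


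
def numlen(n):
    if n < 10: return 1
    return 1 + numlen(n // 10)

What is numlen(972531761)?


numlen(972531761) = 1 + numlen(97253176)
numlen(97253176) = 1 + numlen(9725317)
numlen(9725317) = 1 + numlen(972531)
numlen(972531) = 1 + numlen(97253)
numlen(97253) = 1 + numlen(9725)
numlen(9725) = 1 + numlen(972)
numlen(972) = 1 + numlen(97)
numlen(97) = 1 + numlen(9)
numlen(9) = 1  (base case: 9 < 10)
Unwinding: 1 + 1 + 1 + 1 + 1 + 1 + 1 + 1 + 1 = 9

9


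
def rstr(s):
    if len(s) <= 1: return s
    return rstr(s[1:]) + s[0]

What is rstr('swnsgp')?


rstr('swnsgp') = rstr('wnsgp') + 's'
rstr('wnsgp') = rstr('nsgp') + 'w'
rstr('nsgp') = rstr('sgp') + 'n'
rstr('sgp') = rstr('gp') + 's'
rstr('gp') = rstr('p') + 'g'
rstr('p') = 'p'  (base case)
Concatenating: 'p' + 'g' + 's' + 'n' + 'w' + 's' = 'pgsnws'

pgsnws


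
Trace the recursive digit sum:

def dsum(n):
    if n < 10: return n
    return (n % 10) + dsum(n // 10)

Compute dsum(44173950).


dsum(44173950) = 0 + dsum(4417395)
dsum(4417395) = 5 + dsum(441739)
dsum(441739) = 9 + dsum(44173)
dsum(44173) = 3 + dsum(4417)
dsum(4417) = 7 + dsum(441)
dsum(441) = 1 + dsum(44)
dsum(44) = 4 + dsum(4)
dsum(4) = 4  (base case)
Total: 0 + 5 + 9 + 3 + 7 + 1 + 4 + 4 = 33

33


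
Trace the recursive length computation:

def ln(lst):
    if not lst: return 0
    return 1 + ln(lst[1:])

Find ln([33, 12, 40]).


ln([33, 12, 40]) = 1 + ln([12, 40])
ln([12, 40]) = 1 + ln([40])
ln([40]) = 1 + ln([])
ln([]) = 0  (base case)
Unwinding: 1 + 1 + 1 + 0 = 3

3


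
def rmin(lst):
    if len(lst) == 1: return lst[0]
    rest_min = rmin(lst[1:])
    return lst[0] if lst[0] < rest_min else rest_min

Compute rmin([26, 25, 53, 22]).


rmin([26, 25, 53, 22]): compare 26 with rmin([25, 53, 22])
rmin([25, 53, 22]): compare 25 with rmin([53, 22])
rmin([53, 22]): compare 53 with rmin([22])
rmin([22]) = 22  (base case)
Compare 53 with 22 -> 22
Compare 25 with 22 -> 22
Compare 26 with 22 -> 22

22


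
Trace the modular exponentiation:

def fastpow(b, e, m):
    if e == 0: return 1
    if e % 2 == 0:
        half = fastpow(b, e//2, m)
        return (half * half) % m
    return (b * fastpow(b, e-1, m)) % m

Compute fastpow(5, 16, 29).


fastpow(5, 16, 29): e is even, compute fastpow(5, 8, 29)
  fastpow(5, 8, 29): e is even, compute fastpow(5, 4, 29)
    fastpow(5, 4, 29): e is even, compute fastpow(5, 2, 29)
      fastpow(5, 2, 29): e is even, compute fastpow(5, 1, 29)
        fastpow(5, 1, 29): e is odd, compute fastpow(5, 0, 29)
          fastpow(5, 0, 29) = 1
        (5 * 1) % 29 = 5
      half=5, (5*5) % 29 = 25
    half=25, (25*25) % 29 = 16
  half=16, (16*16) % 29 = 24
half=24, (24*24) % 29 = 25

25


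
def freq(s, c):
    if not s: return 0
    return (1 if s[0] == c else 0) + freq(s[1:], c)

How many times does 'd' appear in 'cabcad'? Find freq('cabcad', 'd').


s[0]='c' != 'd' -> 0
s[0]='a' != 'd' -> 0
s[0]='b' != 'd' -> 0
s[0]='c' != 'd' -> 0
s[0]='a' != 'd' -> 0
s[0]='d' == 'd' -> 1
Sum: 0 + 0 + 0 + 0 + 0 + 1 = 1

1


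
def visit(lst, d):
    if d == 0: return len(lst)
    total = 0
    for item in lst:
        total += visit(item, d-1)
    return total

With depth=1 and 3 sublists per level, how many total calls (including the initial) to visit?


At depth 0 (root): 1 call
At depth 1: each of 1 parents calls visit on 3 children = 3 calls
Total: 1 + 3 = 4

4


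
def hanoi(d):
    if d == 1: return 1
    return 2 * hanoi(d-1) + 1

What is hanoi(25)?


hanoi(25) = 2 * hanoi(24) + 1
hanoi(24) = 2 * hanoi(23) + 1
hanoi(23) = 2 * hanoi(22) + 1
hanoi(22) = 2 * hanoi(21) + 1
hanoi(21) = 2 * hanoi(20) + 1
hanoi(20) = 2 * hanoi(19) + 1
hanoi(19) = 2 * hanoi(18) + 1
hanoi(18) = 2 * hanoi(17) + 1
hanoi(17) = 2 * hanoi(16) + 1
hanoi(16) = 2 * hanoi(15) + 1
hanoi(15) = 2 * hanoi(14) + 1
hanoi(14) = 2 * hanoi(13) + 1
hanoi(13) = 2 * hanoi(12) + 1
hanoi(12) = 2 * hanoi(11) + 1
hanoi(11) = 2 * hanoi(10) + 1
hanoi(10) = 2 * hanoi(9) + 1
hanoi(9) = 2 * hanoi(8) + 1
hanoi(8) = 2 * hanoi(7) + 1
hanoi(7) = 2 * hanoi(6) + 1
hanoi(6) = 2 * hanoi(5) + 1
hanoi(5) = 2 * hanoi(4) + 1
hanoi(4) = 2 * hanoi(3) + 1
hanoi(3) = 2 * hanoi(2) + 1
hanoi(2) = 2 * hanoi(1) + 1
hanoi(1) = 1  (base case)
hanoi(2) = 2 * 1 + 1 = 3
hanoi(3) = 2 * 3 + 1 = 7
hanoi(4) = 2 * 7 + 1 = 15
hanoi(5) = 2 * 15 + 1 = 31
hanoi(6) = 2 * 31 + 1 = 63
hanoi(7) = 2 * 63 + 1 = 127
hanoi(8) = 2 * 127 + 1 = 255
hanoi(9) = 2 * 255 + 1 = 511
hanoi(10) = 2 * 511 + 1 = 1023
hanoi(11) = 2 * 1023 + 1 = 2047
hanoi(12) = 2 * 2047 + 1 = 4095
hanoi(13) = 2 * 4095 + 1 = 8191
hanoi(14) = 2 * 8191 + 1 = 16383
hanoi(15) = 2 * 16383 + 1 = 32767
hanoi(16) = 2 * 32767 + 1 = 65535
hanoi(17) = 2 * 65535 + 1 = 131071
hanoi(18) = 2 * 131071 + 1 = 262143
hanoi(19) = 2 * 262143 + 1 = 524287
hanoi(20) = 2 * 524287 + 1 = 1048575
hanoi(21) = 2 * 1048575 + 1 = 2097151
hanoi(22) = 2 * 2097151 + 1 = 4194303
hanoi(23) = 2 * 4194303 + 1 = 8388607
hanoi(24) = 2 * 8388607 + 1 = 16777215
hanoi(25) = 2 * 16777215 + 1 = 33554431

33554431


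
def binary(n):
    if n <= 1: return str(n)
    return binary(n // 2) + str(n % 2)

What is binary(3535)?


binary(3535) = binary(1767) + '1'
binary(1767) = binary(883) + '1'
binary(883) = binary(441) + '1'
binary(441) = binary(220) + '1'
binary(220) = binary(110) + '0'
binary(110) = binary(55) + '0'
binary(55) = binary(27) + '1'
binary(27) = binary(13) + '1'
binary(13) = binary(6) + '1'
binary(6) = binary(3) + '0'
binary(3) = binary(1) + '1'
binary(1) = '1'  (base case)
Concatenating: '1' + '1' + '0' + '1' + '1' + '1' + '0' + '0' + '1' + '1' + '1' + '1' = '110111001111'

110111001111


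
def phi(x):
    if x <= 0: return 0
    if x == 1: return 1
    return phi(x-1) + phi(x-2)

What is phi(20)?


Computing phi(20) bottom-up:
phi(0) = 0
phi(1) = 1
phi(2) = phi(1) + phi(0) = 1 + 0 = 1
phi(3) = phi(2) + phi(1) = 1 + 1 = 2
phi(4) = phi(3) + phi(2) = 2 + 1 = 3
phi(5) = phi(4) + phi(3) = 3 + 2 = 5
phi(6) = phi(5) + phi(4) = 5 + 3 = 8
phi(7) = phi(6) + phi(5) = 8 + 5 = 13
phi(8) = phi(7) + phi(6) = 13 + 8 = 21
phi(9) = phi(8) + phi(7) = 21 + 13 = 34
phi(10) = phi(9) + phi(8) = 34 + 21 = 55
phi(11) = phi(10) + phi(9) = 55 + 34 = 89
phi(12) = phi(11) + phi(10) = 89 + 55 = 144
phi(13) = phi(12) + phi(11) = 144 + 89 = 233
phi(14) = phi(13) + phi(12) = 233 + 144 = 377
phi(15) = phi(14) + phi(13) = 377 + 233 = 610
phi(16) = phi(15) + phi(14) = 610 + 377 = 987
phi(17) = phi(16) + phi(15) = 987 + 610 = 1597
phi(18) = phi(17) + phi(16) = 1597 + 987 = 2584
phi(19) = phi(18) + phi(17) = 2584 + 1597 = 4181
phi(20) = phi(19) + phi(18) = 4181 + 2584 = 6765

6765


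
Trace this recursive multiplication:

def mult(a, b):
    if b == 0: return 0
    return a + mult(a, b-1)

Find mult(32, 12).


mult(32, 12) = 32 + mult(32, 11)
mult(32, 11) = 32 + mult(32, 10)
mult(32, 10) = 32 + mult(32, 9)
mult(32, 9) = 32 + mult(32, 8)
mult(32, 8) = 32 + mult(32, 7)
mult(32, 7) = 32 + mult(32, 6)
mult(32, 6) = 32 + mult(32, 5)
mult(32, 5) = 32 + mult(32, 4)
mult(32, 4) = 32 + mult(32, 3)
mult(32, 3) = 32 + mult(32, 2)
mult(32, 2) = 32 + mult(32, 1)
mult(32, 1) = 32 + mult(32, 0)
mult(32, 0) = 0  (base case)
Total: 32 + 32 + 32 + 32 + 32 + 32 + 32 + 32 + 32 + 32 + 32 + 32 + 0 = 384

384


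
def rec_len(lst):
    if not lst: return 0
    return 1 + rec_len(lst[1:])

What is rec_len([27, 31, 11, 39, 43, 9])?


rec_len([27, 31, 11, 39, 43, 9]) = 1 + rec_len([31, 11, 39, 43, 9])
rec_len([31, 11, 39, 43, 9]) = 1 + rec_len([11, 39, 43, 9])
rec_len([11, 39, 43, 9]) = 1 + rec_len([39, 43, 9])
rec_len([39, 43, 9]) = 1 + rec_len([43, 9])
rec_len([43, 9]) = 1 + rec_len([9])
rec_len([9]) = 1 + rec_len([])
rec_len([]) = 0  (base case)
Unwinding: 1 + 1 + 1 + 1 + 1 + 1 + 0 = 6

6


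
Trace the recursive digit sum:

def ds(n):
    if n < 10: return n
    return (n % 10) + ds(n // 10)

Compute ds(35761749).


ds(35761749) = 9 + ds(3576174)
ds(3576174) = 4 + ds(357617)
ds(357617) = 7 + ds(35761)
ds(35761) = 1 + ds(3576)
ds(3576) = 6 + ds(357)
ds(357) = 7 + ds(35)
ds(35) = 5 + ds(3)
ds(3) = 3  (base case)
Total: 9 + 4 + 7 + 1 + 6 + 7 + 5 + 3 = 42

42


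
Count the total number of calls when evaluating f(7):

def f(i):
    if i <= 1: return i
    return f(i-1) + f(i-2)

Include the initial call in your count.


Let C(n) = total calls for f(n)
C(0) = 1, C(1) = 1
C(2) = 1 + C(1) + C(0) = 1 + 1 + 1 = 3
C(3) = 1 + C(2) + C(1) = 1 + 3 + 1 = 5
C(4) = 1 + C(3) + C(2) = 1 + 5 + 3 = 9
C(5) = 1 + C(4) + C(3) = 1 + 9 + 5 = 15
C(6) = 1 + C(5) + C(4) = 1 + 15 + 9 = 25
C(7) = 1 + C(6) + C(5) = 1 + 25 + 15 = 41

41


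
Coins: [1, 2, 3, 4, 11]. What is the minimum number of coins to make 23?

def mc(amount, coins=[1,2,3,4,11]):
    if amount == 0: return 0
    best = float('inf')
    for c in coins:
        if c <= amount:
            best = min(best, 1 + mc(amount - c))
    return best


Building up with DP:
mc(0) = 0
mc(1) = min(1+mc(0)=1+0=1) = 1
mc(2) = min(1+mc(1)=1+1=2, 1+mc(0)=1+0=1) = 1
mc(3) = min(1+mc(2)=1+1=2, 1+mc(1)=1+1=2, 1+mc(0)=1+0=1) = 1
mc(4) = min(1+mc(3)=1+1=2, 1+mc(2)=1+1=2, 1+mc(1)=1+1=2, 1+mc(0)=1+0=1) = 1
mc(5) = min(1+mc(4)=1+1=2, 1+mc(3)=1+1=2, 1+mc(2)=1+1=2, 1+mc(1)=1+1=2) = 2
mc(6) = min(1+mc(5)=1+2=3, 1+mc(4)=1+1=2, 1+mc(3)=1+1=2, 1+mc(2)=1+1=2) = 2
mc(7) = min(1+mc(6)=1+2=3, 1+mc(5)=1+2=3, 1+mc(4)=1+1=2, 1+mc(3)=1+1=2) = 2
mc(8) = min(1+mc(7)=1+2=3, 1+mc(6)=1+2=3, 1+mc(5)=1+2=3, 1+mc(4)=1+1=2) = 2
mc(9) = min(1+mc(8)=1+2=3, 1+mc(7)=1+2=3, 1+mc(6)=1+2=3, 1+mc(5)=1+2=3) = 3
mc(10) = min(1+mc(9)=1+3=4, 1+mc(8)=1+2=3, 1+mc(7)=1+2=3, 1+mc(6)=1+2=3) = 3
mc(11) = min(1+mc(10)=1+3=4, 1+mc(9)=1+3=4, 1+mc(8)=1+2=3, 1+mc(7)=1+2=3, 1+mc(0)=1+0=1) = 1
mc(12) = min(1+mc(11)=1+1=2, 1+mc(10)=1+3=4, 1+mc(9)=1+3=4, 1+mc(8)=1+2=3, 1+mc(1)=1+1=2) = 2
mc(13) = min(1+mc(12)=1+2=3, 1+mc(11)=1+1=2, 1+mc(10)=1+3=4, 1+mc(9)=1+3=4, 1+mc(2)=1+1=2) = 2
mc(14) = min(1+mc(13)=1+2=3, 1+mc(12)=1+2=3, 1+mc(11)=1+1=2, 1+mc(10)=1+3=4, 1+mc(3)=1+1=2) = 2
mc(15) = min(1+mc(14)=1+2=3, 1+mc(13)=1+2=3, 1+mc(12)=1+2=3, 1+mc(11)=1+1=2, 1+mc(4)=1+1=2) = 2
mc(16) = min(1+mc(15)=1+2=3, 1+mc(14)=1+2=3, 1+mc(13)=1+2=3, 1+mc(12)=1+2=3, 1+mc(5)=1+2=3) = 3
mc(17) = min(1+mc(16)=1+3=4, 1+mc(15)=1+2=3, 1+mc(14)=1+2=3, 1+mc(13)=1+2=3, 1+mc(6)=1+2=3) = 3
mc(18) = min(1+mc(17)=1+3=4, 1+mc(16)=1+3=4, 1+mc(15)=1+2=3, 1+mc(14)=1+2=3, 1+mc(7)=1+2=3) = 3
mc(19) = min(1+mc(18)=1+3=4, 1+mc(17)=1+3=4, 1+mc(16)=1+3=4, 1+mc(15)=1+2=3, 1+mc(8)=1+2=3) = 3
mc(20) = min(1+mc(19)=1+3=4, 1+mc(18)=1+3=4, 1+mc(17)=1+3=4, 1+mc(16)=1+3=4, 1+mc(9)=1+3=4) = 4
mc(21) = min(1+mc(20)=1+4=5, 1+mc(19)=1+3=4, 1+mc(18)=1+3=4, 1+mc(17)=1+3=4, 1+mc(10)=1+3=4) = 4
mc(22) = min(1+mc(21)=1+4=5, 1+mc(20)=1+4=5, 1+mc(19)=1+3=4, 1+mc(18)=1+3=4, 1+mc(11)=1+1=2) = 2
mc(23) = min(1+mc(22)=1+2=3, 1+mc(21)=1+4=5, 1+mc(20)=1+4=5, 1+mc(19)=1+3=4, 1+mc(12)=1+2=3) = 3

3


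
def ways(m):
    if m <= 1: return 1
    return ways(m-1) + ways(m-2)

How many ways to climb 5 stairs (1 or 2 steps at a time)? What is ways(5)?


Building up from base cases:
ways(0) = 1
ways(1) = 1
ways(2) = ways(1) + ways(0) = 1 + 1 = 2
ways(3) = ways(2) + ways(1) = 2 + 1 = 3
ways(4) = ways(3) + ways(2) = 3 + 2 = 5
ways(5) = ways(4) + ways(3) = 5 + 3 = 8

8


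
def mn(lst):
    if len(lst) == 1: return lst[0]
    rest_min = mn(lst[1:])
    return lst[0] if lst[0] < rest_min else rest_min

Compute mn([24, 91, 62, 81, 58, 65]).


mn([24, 91, 62, 81, 58, 65]): compare 24 with mn([91, 62, 81, 58, 65])
mn([91, 62, 81, 58, 65]): compare 91 with mn([62, 81, 58, 65])
mn([62, 81, 58, 65]): compare 62 with mn([81, 58, 65])
mn([81, 58, 65]): compare 81 with mn([58, 65])
mn([58, 65]): compare 58 with mn([65])
mn([65]) = 65  (base case)
Compare 58 with 65 -> 58
Compare 81 with 58 -> 58
Compare 62 with 58 -> 58
Compare 91 with 58 -> 58
Compare 24 with 58 -> 24

24


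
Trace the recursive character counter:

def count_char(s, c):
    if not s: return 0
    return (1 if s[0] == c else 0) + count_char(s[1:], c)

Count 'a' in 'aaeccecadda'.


s[0]='a' == 'a' -> 1
s[0]='a' == 'a' -> 1
s[0]='e' != 'a' -> 0
s[0]='c' != 'a' -> 0
s[0]='c' != 'a' -> 0
s[0]='e' != 'a' -> 0
s[0]='c' != 'a' -> 0
s[0]='a' == 'a' -> 1
s[0]='d' != 'a' -> 0
s[0]='d' != 'a' -> 0
s[0]='a' == 'a' -> 1
Sum: 1 + 1 + 0 + 0 + 0 + 0 + 0 + 1 + 0 + 0 + 1 = 4

4


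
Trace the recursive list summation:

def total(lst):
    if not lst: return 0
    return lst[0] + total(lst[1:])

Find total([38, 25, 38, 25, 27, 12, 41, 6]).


total([38, 25, 38, 25, 27, 12, 41, 6]) = 38 + total([25, 38, 25, 27, 12, 41, 6])
total([25, 38, 25, 27, 12, 41, 6]) = 25 + total([38, 25, 27, 12, 41, 6])
total([38, 25, 27, 12, 41, 6]) = 38 + total([25, 27, 12, 41, 6])
total([25, 27, 12, 41, 6]) = 25 + total([27, 12, 41, 6])
total([27, 12, 41, 6]) = 27 + total([12, 41, 6])
total([12, 41, 6]) = 12 + total([41, 6])
total([41, 6]) = 41 + total([6])
total([6]) = 6 + total([])
total([]) = 0  (base case)
Total: 38 + 25 + 38 + 25 + 27 + 12 + 41 + 6 + 0 = 212

212


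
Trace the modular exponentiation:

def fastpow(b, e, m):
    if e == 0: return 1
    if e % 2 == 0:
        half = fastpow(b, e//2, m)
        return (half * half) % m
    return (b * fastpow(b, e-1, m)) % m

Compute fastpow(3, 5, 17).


fastpow(3, 5, 17): e is odd, compute fastpow(3, 4, 17)
  fastpow(3, 4, 17): e is even, compute fastpow(3, 2, 17)
    fastpow(3, 2, 17): e is even, compute fastpow(3, 1, 17)
      fastpow(3, 1, 17): e is odd, compute fastpow(3, 0, 17)
        fastpow(3, 0, 17) = 1
      (3 * 1) % 17 = 3
    half=3, (3*3) % 17 = 9
  half=9, (9*9) % 17 = 13
(3 * 13) % 17 = 5

5


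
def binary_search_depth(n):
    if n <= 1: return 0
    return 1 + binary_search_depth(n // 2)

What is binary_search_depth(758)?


758 / 2 = 379
379 / 2 = 189
189 / 2 = 94
94 / 2 = 47
47 / 2 = 23
23 / 2 = 11
11 / 2 = 5
5 / 2 = 2
2 / 2 = 1
Reached 1 after 9 halvings

9


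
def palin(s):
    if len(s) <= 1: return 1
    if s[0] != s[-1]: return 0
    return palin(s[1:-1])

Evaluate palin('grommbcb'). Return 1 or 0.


palin('grommbcb'): s[0]='g' != s[-1]='b' -> return 0
Result: 0 (not a palindrome)

0


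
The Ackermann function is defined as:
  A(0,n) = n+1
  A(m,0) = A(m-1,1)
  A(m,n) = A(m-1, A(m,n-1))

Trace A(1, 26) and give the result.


A(1, 26) = A(0, A(1, 25))
  A(1, 25) = A(0, A(1, 24))
    A(1, 24) = A(0, A(1, 23))
      A(1, 23) = A(0, A(1, 22))
        A(1, 22) = A(0, A(1, 21))
          A(1, 21) = A(0, A(1, 20))
          A(1, 20) = A(0, A(1, 19))
          A(1, 19) = A(0, A(1, 18))
          A(1, 18) = A(0, A(1, 17))
          A(1, 17) = A(0, A(1, 16))
          A(1, 16) = A(0, A(1, 15))
          A(1, 15) = A(0, A(1, 14))
          A(1, 14) = A(0, A(1, 13))
          A(1, 13) = A(0, A(1, 12))
          A(1, 12) = A(0, A(1, 11))
          A(1, 11) = A(0, A(1, 10))
          A(1, 10) = A(0, A(1, 9))
          A(1, 9) = A(0, A(1, 8))
          A(1, 8) = A(0, A(1, 7))
          A(1, 7) = A(0, A(1, 6))
          A(1, 6) = A(0, A(1, 5))
          A(1, 5) = A(0, A(1, 4))
          A(1, 4) = A(0, A(1, 3))
          A(1, 3) = A(0, A(1, 2))
          A(1, 2) = A(0, A(1, 1))
... (trace truncated)
Result: A(1, 26) = 28

28


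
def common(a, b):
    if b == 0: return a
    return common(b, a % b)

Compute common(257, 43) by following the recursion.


common(257, 43) = common(43, 42)
common(43, 42) = common(42, 1)
common(42, 1) = common(1, 0)
common(1, 0) = 1  (base case)

1


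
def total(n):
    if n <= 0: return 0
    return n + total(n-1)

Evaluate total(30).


total(30)
= 30 + 29 + 28 + 27 + 26 + 25 + 24 + 23 + 22 + 21 + 20 + 19 + 18 + 17 + 16 + 15 + 14 + 13 + 12 + 11 + 10 + 9 + 8 + 7 + 6 + 5 + 4 + 3 + 2 + 1 + total(0)
= 30 + 29 + 28 + 27 + 26 + 25 + 24 + 23 + 22 + 21 + 20 + 19 + 18 + 17 + 16 + 15 + 14 + 13 + 12 + 11 + 10 + 9 + 8 + 7 + 6 + 5 + 4 + 3 + 2 + 1 + 0
= 465

465


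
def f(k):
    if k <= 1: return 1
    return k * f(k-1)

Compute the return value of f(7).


f(7)
= 7 * f(6)
= 7 * 6 * f(5)
= 7 * 6 * 5 * f(4)
= 7 * 6 * 5 * 4 * f(3)
= 7 * 6 * 5 * 4 * 3 * f(2)
= 7 * 6 * 5 * 4 * 3 * 2 * f(1)
= 7 * 6 * 5 * 4 * 3 * 2 * 1
= 5040

5040


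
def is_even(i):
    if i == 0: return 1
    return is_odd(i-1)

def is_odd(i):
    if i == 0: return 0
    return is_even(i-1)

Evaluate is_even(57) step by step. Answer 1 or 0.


is_even(57) = is_odd(56)
is_odd(56) = is_even(55)
is_even(55) = is_odd(54)
is_odd(54) = is_even(53)
is_even(53) = is_odd(52)
is_odd(52) = is_even(51)
is_even(51) = is_odd(50)
is_odd(50) = is_even(49)
is_even(49) = is_odd(48)
is_odd(48) = is_even(47)
is_even(47) = is_odd(46)
is_odd(46) = is_even(45)
is_even(45) = is_odd(44)
is_odd(44) = is_even(43)
is_even(43) = is_odd(42)
is_odd(42) = is_even(41)
is_even(41) = is_odd(40)
is_odd(40) = is_even(39)
is_even(39) = is_odd(38)
is_odd(38) = is_even(37)
is_even(37) = is_odd(36)
is_odd(36) = is_even(35)
is_even(35) = is_odd(34)
is_odd(34) = is_even(33)
is_even(33) = is_odd(32)
is_odd(32) = is_even(31)
is_even(31) = is_odd(30)
is_odd(30) = is_even(29)
is_even(29) = is_odd(28)
is_odd(28) = is_even(27)
is_even(27) = is_odd(26)
is_odd(26) = is_even(25)
is_even(25) = is_odd(24)
is_odd(24) = is_even(23)
is_even(23) = is_odd(22)
is_odd(22) = is_even(21)
is_even(21) = is_odd(20)
is_odd(20) = is_even(19)
is_even(19) = is_odd(18)
is_odd(18) = is_even(17)
is_even(17) = is_odd(16)
is_odd(16) = is_even(15)
is_even(15) = is_odd(14)
is_odd(14) = is_even(13)
is_even(13) = is_odd(12)
is_odd(12) = is_even(11)
is_even(11) = is_odd(10)
is_odd(10) = is_even(9)
is_even(9) = is_odd(8)
is_odd(8) = is_even(7)
is_even(7) = is_odd(6)
is_odd(6) = is_even(5)
is_even(5) = is_odd(4)
is_odd(4) = is_even(3)
is_even(3) = is_odd(2)
is_odd(2) = is_even(1)
is_even(1) = is_odd(0)
is_odd(0) = 0  (base case)
Result: 0

0


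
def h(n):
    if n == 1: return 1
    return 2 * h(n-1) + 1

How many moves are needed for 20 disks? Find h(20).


h(20) = 2 * h(19) + 1
h(19) = 2 * h(18) + 1
h(18) = 2 * h(17) + 1
h(17) = 2 * h(16) + 1
h(16) = 2 * h(15) + 1
h(15) = 2 * h(14) + 1
h(14) = 2 * h(13) + 1
h(13) = 2 * h(12) + 1
h(12) = 2 * h(11) + 1
h(11) = 2 * h(10) + 1
h(10) = 2 * h(9) + 1
h(9) = 2 * h(8) + 1
h(8) = 2 * h(7) + 1
h(7) = 2 * h(6) + 1
h(6) = 2 * h(5) + 1
h(5) = 2 * h(4) + 1
h(4) = 2 * h(3) + 1
h(3) = 2 * h(2) + 1
h(2) = 2 * h(1) + 1
h(1) = 1  (base case)
h(2) = 2 * 1 + 1 = 3
h(3) = 2 * 3 + 1 = 7
h(4) = 2 * 7 + 1 = 15
h(5) = 2 * 15 + 1 = 31
h(6) = 2 * 31 + 1 = 63
h(7) = 2 * 63 + 1 = 127
h(8) = 2 * 127 + 1 = 255
h(9) = 2 * 255 + 1 = 511
h(10) = 2 * 511 + 1 = 1023
h(11) = 2 * 1023 + 1 = 2047
h(12) = 2 * 2047 + 1 = 4095
h(13) = 2 * 4095 + 1 = 8191
h(14) = 2 * 8191 + 1 = 16383
h(15) = 2 * 16383 + 1 = 32767
h(16) = 2 * 32767 + 1 = 65535
h(17) = 2 * 65535 + 1 = 131071
h(18) = 2 * 131071 + 1 = 262143
h(19) = 2 * 262143 + 1 = 524287
h(20) = 2 * 524287 + 1 = 1048575

1048575


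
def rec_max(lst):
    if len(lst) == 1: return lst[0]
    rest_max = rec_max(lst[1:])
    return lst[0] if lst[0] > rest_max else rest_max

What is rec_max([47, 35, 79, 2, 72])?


rec_max([47, 35, 79, 2, 72]): compare 47 with rec_max([35, 79, 2, 72])
rec_max([35, 79, 2, 72]): compare 35 with rec_max([79, 2, 72])
rec_max([79, 2, 72]): compare 79 with rec_max([2, 72])
rec_max([2, 72]): compare 2 with rec_max([72])
rec_max([72]) = 72  (base case)
Compare 2 with 72 -> 72
Compare 79 with 72 -> 79
Compare 35 with 79 -> 79
Compare 47 with 79 -> 79

79


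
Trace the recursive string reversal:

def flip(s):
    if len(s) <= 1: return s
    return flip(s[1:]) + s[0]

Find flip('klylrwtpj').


flip('klylrwtpj') = flip('lylrwtpj') + 'k'
flip('lylrwtpj') = flip('ylrwtpj') + 'l'
flip('ylrwtpj') = flip('lrwtpj') + 'y'
flip('lrwtpj') = flip('rwtpj') + 'l'
flip('rwtpj') = flip('wtpj') + 'r'
flip('wtpj') = flip('tpj') + 'w'
flip('tpj') = flip('pj') + 't'
flip('pj') = flip('j') + 'p'
flip('j') = 'j'  (base case)
Concatenating: 'j' + 'p' + 't' + 'w' + 'r' + 'l' + 'y' + 'l' + 'k' = 'jptwrlylk'

jptwrlylk


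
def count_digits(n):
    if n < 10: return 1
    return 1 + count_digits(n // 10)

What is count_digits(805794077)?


count_digits(805794077) = 1 + count_digits(80579407)
count_digits(80579407) = 1 + count_digits(8057940)
count_digits(8057940) = 1 + count_digits(805794)
count_digits(805794) = 1 + count_digits(80579)
count_digits(80579) = 1 + count_digits(8057)
count_digits(8057) = 1 + count_digits(805)
count_digits(805) = 1 + count_digits(80)
count_digits(80) = 1 + count_digits(8)
count_digits(8) = 1  (base case: 8 < 10)
Unwinding: 1 + 1 + 1 + 1 + 1 + 1 + 1 + 1 + 1 = 9

9


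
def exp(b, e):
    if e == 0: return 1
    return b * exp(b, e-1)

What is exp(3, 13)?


exp(3, 13)
= 3 * exp(3, 12)
= 3 * 3 * exp(3, 11)
= 3 * 3 * 3 * exp(3, 10)
= 3 * 3 * 3 * 3 * exp(3, 9)
= 3 * 3 * 3 * 3 * 3 * exp(3, 8)
= 3 * 3 * 3 * 3 * 3 * 3 * exp(3, 7)
= 3 * 3 * 3 * 3 * 3 * 3 * 3 * exp(3, 6)
= 3 * 3 * 3 * 3 * 3 * 3 * 3 * 3 * exp(3, 5)
= 3 * 3 * 3 * 3 * 3 * 3 * 3 * 3 * 3 * exp(3, 4)
= 3 * 3 * 3 * 3 * 3 * 3 * 3 * 3 * 3 * 3 * exp(3, 3)
= 3 * 3 * 3 * 3 * 3 * 3 * 3 * 3 * 3 * 3 * 3 * exp(3, 2)
= 3 * 3 * 3 * 3 * 3 * 3 * 3 * 3 * 3 * 3 * 3 * 3 * exp(3, 1)
= 3 * 3 * 3 * 3 * 3 * 3 * 3 * 3 * 3 * 3 * 3 * 3 * 3 * exp(3, 0)
= 3 * 3 * 3 * 3 * 3 * 3 * 3 * 3 * 3 * 3 * 3 * 3 * 3 * 1
= 1594323

1594323


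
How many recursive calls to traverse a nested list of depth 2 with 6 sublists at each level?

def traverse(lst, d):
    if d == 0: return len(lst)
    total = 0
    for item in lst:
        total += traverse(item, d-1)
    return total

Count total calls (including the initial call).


At depth 0 (root): 1 call
At depth 1: each of 1 parents calls traverse on 6 children = 6 calls
At depth 2: each of 6 parents calls traverse on 6 children = 36 calls
Total: 1 + 6 + 36 = 43

43


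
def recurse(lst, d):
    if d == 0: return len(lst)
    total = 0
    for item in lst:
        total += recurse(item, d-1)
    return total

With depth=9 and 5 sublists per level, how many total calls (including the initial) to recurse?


At depth 0 (root): 1 call
At depth 1: each of 1 parents calls recurse on 5 children = 5 calls
At depth 2: each of 5 parents calls recurse on 5 children = 25 calls
At depth 3: each of 25 parents calls recurse on 5 children = 125 calls
At depth 4: each of 125 parents calls recurse on 5 children = 625 calls
At depth 5: each of 625 parents calls recurse on 5 children = 3125 calls
At depth 6: each of 3125 parents calls recurse on 5 children = 15625 calls
At depth 7: each of 15625 parents calls recurse on 5 children = 78125 calls
At depth 8: each of 78125 parents calls recurse on 5 children = 390625 calls
At depth 9: each of 390625 parents calls recurse on 5 children = 1953125 calls
Total: 1 + 5 + 25 + 125 + 625 + 3125 + 15625 + 78125 + 390625 + 1953125 = 2441406

2441406


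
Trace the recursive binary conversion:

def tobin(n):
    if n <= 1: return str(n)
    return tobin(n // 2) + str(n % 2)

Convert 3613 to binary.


tobin(3613) = tobin(1806) + '1'
tobin(1806) = tobin(903) + '0'
tobin(903) = tobin(451) + '1'
tobin(451) = tobin(225) + '1'
tobin(225) = tobin(112) + '1'
tobin(112) = tobin(56) + '0'
tobin(56) = tobin(28) + '0'
tobin(28) = tobin(14) + '0'
tobin(14) = tobin(7) + '0'
tobin(7) = tobin(3) + '1'
tobin(3) = tobin(1) + '1'
tobin(1) = '1'  (base case)
Concatenating: '1' + '1' + '1' + '0' + '0' + '0' + '0' + '1' + '1' + '1' + '0' + '1' = '111000011101'

111000011101


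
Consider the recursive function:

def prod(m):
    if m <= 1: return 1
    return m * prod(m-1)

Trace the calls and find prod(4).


prod(4)
= 4 * prod(3)
= 4 * 3 * prod(2)
= 4 * 3 * 2 * prod(1)
= 4 * 3 * 2 * 1
= 24

24


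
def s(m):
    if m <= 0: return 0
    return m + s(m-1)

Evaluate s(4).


s(4)
= 4 + 3 + 2 + 1 + s(0)
= 4 + 3 + 2 + 1 + 0
= 10

10


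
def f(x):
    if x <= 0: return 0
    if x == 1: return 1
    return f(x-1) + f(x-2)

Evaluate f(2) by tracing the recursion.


Computing f(2) bottom-up:
f(0) = 0
f(1) = 1
f(2) = f(1) + f(0) = 1 + 0 = 1

1


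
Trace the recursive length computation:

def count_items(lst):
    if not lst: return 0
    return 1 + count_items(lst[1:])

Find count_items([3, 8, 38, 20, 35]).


count_items([3, 8, 38, 20, 35]) = 1 + count_items([8, 38, 20, 35])
count_items([8, 38, 20, 35]) = 1 + count_items([38, 20, 35])
count_items([38, 20, 35]) = 1 + count_items([20, 35])
count_items([20, 35]) = 1 + count_items([35])
count_items([35]) = 1 + count_items([])
count_items([]) = 0  (base case)
Unwinding: 1 + 1 + 1 + 1 + 1 + 0 = 5

5


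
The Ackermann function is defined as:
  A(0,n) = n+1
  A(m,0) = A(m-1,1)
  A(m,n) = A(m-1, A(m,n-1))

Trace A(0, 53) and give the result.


A(0, 53) = 54
Result: A(0, 53) = 54

54


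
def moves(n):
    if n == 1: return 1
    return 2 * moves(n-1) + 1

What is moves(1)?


moves(1) = 1  (base case)

1


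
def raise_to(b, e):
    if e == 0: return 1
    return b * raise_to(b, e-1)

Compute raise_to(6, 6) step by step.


raise_to(6, 6)
= 6 * raise_to(6, 5)
= 6 * 6 * raise_to(6, 4)
= 6 * 6 * 6 * raise_to(6, 3)
= 6 * 6 * 6 * 6 * raise_to(6, 2)
= 6 * 6 * 6 * 6 * 6 * raise_to(6, 1)
= 6 * 6 * 6 * 6 * 6 * 6 * raise_to(6, 0)
= 6 * 6 * 6 * 6 * 6 * 6 * 1
= 46656

46656


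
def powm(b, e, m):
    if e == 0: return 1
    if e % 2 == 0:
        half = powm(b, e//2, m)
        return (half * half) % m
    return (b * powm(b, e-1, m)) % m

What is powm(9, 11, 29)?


powm(9, 11, 29): e is odd, compute powm(9, 10, 29)
  powm(9, 10, 29): e is even, compute powm(9, 5, 29)
    powm(9, 5, 29): e is odd, compute powm(9, 4, 29)
      powm(9, 4, 29): e is even, compute powm(9, 2, 29)
        powm(9, 2, 29): e is even, compute powm(9, 1, 29)
          powm(9, 1, 29): e is odd, compute powm(9, 0, 29)
          powm(9, 0, 29) = 1
          (9 * 1) % 29 = 9
        half=9, (9*9) % 29 = 23
      half=23, (23*23) % 29 = 7
    (9 * 7) % 29 = 5
  half=5, (5*5) % 29 = 25
(9 * 25) % 29 = 22

22


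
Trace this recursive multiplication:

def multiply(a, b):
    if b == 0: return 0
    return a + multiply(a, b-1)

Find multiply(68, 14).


multiply(68, 14) = 68 + multiply(68, 13)
multiply(68, 13) = 68 + multiply(68, 12)
multiply(68, 12) = 68 + multiply(68, 11)
multiply(68, 11) = 68 + multiply(68, 10)
multiply(68, 10) = 68 + multiply(68, 9)
multiply(68, 9) = 68 + multiply(68, 8)
multiply(68, 8) = 68 + multiply(68, 7)
multiply(68, 7) = 68 + multiply(68, 6)
multiply(68, 6) = 68 + multiply(68, 5)
multiply(68, 5) = 68 + multiply(68, 4)
multiply(68, 4) = 68 + multiply(68, 3)
multiply(68, 3) = 68 + multiply(68, 2)
multiply(68, 2) = 68 + multiply(68, 1)
multiply(68, 1) = 68 + multiply(68, 0)
multiply(68, 0) = 0  (base case)
Total: 68 + 68 + 68 + 68 + 68 + 68 + 68 + 68 + 68 + 68 + 68 + 68 + 68 + 68 + 0 = 952

952


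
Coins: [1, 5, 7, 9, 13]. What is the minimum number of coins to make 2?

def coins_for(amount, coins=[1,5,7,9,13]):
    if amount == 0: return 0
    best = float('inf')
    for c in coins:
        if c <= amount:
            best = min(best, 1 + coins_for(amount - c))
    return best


Building up with DP:
coins_for(0) = 0
coins_for(1) = min(1+coins_for(0)=1+0=1) = 1
coins_for(2) = min(1+coins_for(1)=1+1=2) = 2

2


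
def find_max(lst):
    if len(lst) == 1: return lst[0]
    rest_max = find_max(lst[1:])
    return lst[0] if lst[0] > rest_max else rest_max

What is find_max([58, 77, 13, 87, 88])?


find_max([58, 77, 13, 87, 88]): compare 58 with find_max([77, 13, 87, 88])
find_max([77, 13, 87, 88]): compare 77 with find_max([13, 87, 88])
find_max([13, 87, 88]): compare 13 with find_max([87, 88])
find_max([87, 88]): compare 87 with find_max([88])
find_max([88]) = 88  (base case)
Compare 87 with 88 -> 88
Compare 13 with 88 -> 88
Compare 77 with 88 -> 88
Compare 58 with 88 -> 88

88


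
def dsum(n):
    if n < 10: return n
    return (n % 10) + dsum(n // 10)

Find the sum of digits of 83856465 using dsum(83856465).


dsum(83856465) = 5 + dsum(8385646)
dsum(8385646) = 6 + dsum(838564)
dsum(838564) = 4 + dsum(83856)
dsum(83856) = 6 + dsum(8385)
dsum(8385) = 5 + dsum(838)
dsum(838) = 8 + dsum(83)
dsum(83) = 3 + dsum(8)
dsum(8) = 8  (base case)
Total: 5 + 6 + 4 + 6 + 5 + 8 + 3 + 8 = 45

45


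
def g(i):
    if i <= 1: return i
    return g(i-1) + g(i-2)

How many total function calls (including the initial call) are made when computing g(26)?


Let C(n) = total calls for g(n)
C(0) = 1, C(1) = 1
C(2) = 1 + C(1) + C(0) = 1 + 1 + 1 = 3
C(3) = 1 + C(2) + C(1) = 1 + 3 + 1 = 5
C(4) = 1 + C(3) + C(2) = 1 + 5 + 3 = 9
C(5) = 1 + C(4) + C(3) = 1 + 9 + 5 = 15
C(6) = 1 + C(5) + C(4) = 1 + 15 + 9 = 25
C(7) = 1 + C(6) + C(5) = 1 + 25 + 15 = 41
C(8) = 1 + C(7) + C(6) = 1 + 41 + 25 = 67
C(9) = 1 + C(8) + C(7) = 1 + 67 + 41 = 109
C(10) = 1 + C(9) + C(8) = 1 + 109 + 67 = 177
C(11) = 1 + C(10) + C(9) = 1 + 177 + 109 = 287
C(12) = 1 + C(11) + C(10) = 1 + 287 + 177 = 465
C(13) = 1 + C(12) + C(11) = 1 + 465 + 287 = 753
C(14) = 1 + C(13) + C(12) = 1 + 753 + 465 = 1219
C(15) = 1 + C(14) + C(13) = 1 + 1219 + 753 = 1973
C(16) = 1 + C(15) + C(14) = 1 + 1973 + 1219 = 3193
C(17) = 1 + C(16) + C(15) = 1 + 3193 + 1973 = 5167
C(18) = 1 + C(17) + C(16) = 1 + 5167 + 3193 = 8361
C(19) = 1 + C(18) + C(17) = 1 + 8361 + 5167 = 13529
C(20) = 1 + C(19) + C(18) = 1 + 13529 + 8361 = 21891
C(21) = 1 + C(20) + C(19) = 1 + 21891 + 13529 = 35421
C(22) = 1 + C(21) + C(20) = 1 + 35421 + 21891 = 57313
C(23) = 1 + C(22) + C(21) = 1 + 57313 + 35421 = 92735
C(24) = 1 + C(23) + C(22) = 1 + 92735 + 57313 = 150049
C(25) = 1 + C(24) + C(23) = 1 + 150049 + 92735 = 242785
C(26) = 1 + C(25) + C(24) = 1 + 242785 + 150049 = 392835

392835
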